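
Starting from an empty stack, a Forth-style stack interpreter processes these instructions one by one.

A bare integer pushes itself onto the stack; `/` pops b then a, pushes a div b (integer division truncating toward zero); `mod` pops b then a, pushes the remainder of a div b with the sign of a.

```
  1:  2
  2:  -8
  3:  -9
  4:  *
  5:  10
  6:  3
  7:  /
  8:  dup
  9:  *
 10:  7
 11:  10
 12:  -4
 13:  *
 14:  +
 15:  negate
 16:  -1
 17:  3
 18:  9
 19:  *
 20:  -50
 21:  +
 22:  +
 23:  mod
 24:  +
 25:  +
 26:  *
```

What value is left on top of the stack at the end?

2      -> [2]
-8     -> [2, -8]
-9     -> [2, -8, -9]
*      -> [2, 72]
10     -> [2, 72, 10]
3      -> [2, 72, 10, 3]
/      -> [2, 72, 3]
dup    -> [2, 72, 3, 3]
*      -> [2, 72, 9]
7      -> [2, 72, 9, 7]
10     -> [2, 72, 9, 7, 10]
-4     -> [2, 72, 9, 7, 10, -4]
*      -> [2, 72, 9, 7, -40]
+      -> [2, 72, 9, -33]
negate -> [2, 72, 9, 33]
-1     -> [2, 72, 9, 33, -1]
3      -> [2, 72, 9, 33, -1, 3]
9      -> [2, 72, 9, 33, -1, 3, 9]
*      -> [2, 72, 9, 33, -1, 27]
-50    -> [2, 72, 9, 33, -1, 27, -50]
+      -> [2, 72, 9, 33, -1, -23]
+      -> [2, 72, 9, 33, -24]
mod    -> [2, 72, 9, 9]
+      -> [2, 72, 18]
+      -> [2, 90]
*      -> [180]

180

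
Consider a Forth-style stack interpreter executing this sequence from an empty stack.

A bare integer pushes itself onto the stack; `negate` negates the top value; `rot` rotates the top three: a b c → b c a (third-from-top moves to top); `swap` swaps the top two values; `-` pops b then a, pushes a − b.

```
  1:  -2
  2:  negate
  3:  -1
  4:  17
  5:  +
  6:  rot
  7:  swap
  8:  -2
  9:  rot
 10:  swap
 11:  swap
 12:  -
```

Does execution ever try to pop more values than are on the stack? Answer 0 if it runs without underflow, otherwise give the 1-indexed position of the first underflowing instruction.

-2      [-2]
negate  [2]
-1      [2, -1]
17      [2, -1, 17]
+       [2, 16]
rot  — needs 3 operands, stack has 2 → underflow

6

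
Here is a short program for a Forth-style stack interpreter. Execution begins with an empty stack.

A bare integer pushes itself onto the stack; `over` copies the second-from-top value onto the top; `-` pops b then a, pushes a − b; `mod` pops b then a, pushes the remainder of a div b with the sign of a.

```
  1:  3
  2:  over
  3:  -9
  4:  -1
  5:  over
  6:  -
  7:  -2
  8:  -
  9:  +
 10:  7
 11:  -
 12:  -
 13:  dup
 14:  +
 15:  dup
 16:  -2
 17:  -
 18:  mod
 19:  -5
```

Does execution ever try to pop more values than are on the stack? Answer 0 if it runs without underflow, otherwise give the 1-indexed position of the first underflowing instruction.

2

3  3
over  — needs 2 operands, stack has 1 → underflow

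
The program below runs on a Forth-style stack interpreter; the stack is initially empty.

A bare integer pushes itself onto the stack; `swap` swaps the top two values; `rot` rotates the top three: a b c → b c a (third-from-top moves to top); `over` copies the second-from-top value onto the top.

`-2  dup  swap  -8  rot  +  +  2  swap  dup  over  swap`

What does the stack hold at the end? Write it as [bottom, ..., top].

[2, -12, -12, -12]

-2   → [-2]
dup  → [-2, -2]
swap → [-2, -2]
-8   → [-2, -2, -8]
rot  → [-2, -8, -2]
+    → [-2, -10]
+    → [-12]
2    → [-12, 2]
swap → [2, -12]
dup  → [2, -12, -12]
over → [2, -12, -12, -12]
swap → [2, -12, -12, -12]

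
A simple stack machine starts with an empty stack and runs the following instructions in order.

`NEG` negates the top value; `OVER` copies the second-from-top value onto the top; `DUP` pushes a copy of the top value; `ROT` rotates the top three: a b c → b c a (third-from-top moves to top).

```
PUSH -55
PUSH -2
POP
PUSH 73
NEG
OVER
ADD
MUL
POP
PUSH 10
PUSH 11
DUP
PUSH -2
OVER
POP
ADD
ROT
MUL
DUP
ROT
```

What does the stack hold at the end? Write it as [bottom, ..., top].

[90, 90, 11]

PUSH -55 -> -55
PUSH -2  -> -55 -2
POP      -> -55
PUSH 73  -> -55 73
NEG      -> -55 -73
OVER     -> -55 -73 -55
ADD      -> -55 -128
MUL      -> 7040
POP      -> (empty)
PUSH 10  -> 10
PUSH 11  -> 10 11
DUP      -> 10 11 11
PUSH -2  -> 10 11 11 -2
OVER     -> 10 11 11 -2 11
POP      -> 10 11 11 -2
ADD      -> 10 11 9
ROT      -> 11 9 10
MUL      -> 11 90
DUP      -> 11 90 90
ROT      -> 90 90 11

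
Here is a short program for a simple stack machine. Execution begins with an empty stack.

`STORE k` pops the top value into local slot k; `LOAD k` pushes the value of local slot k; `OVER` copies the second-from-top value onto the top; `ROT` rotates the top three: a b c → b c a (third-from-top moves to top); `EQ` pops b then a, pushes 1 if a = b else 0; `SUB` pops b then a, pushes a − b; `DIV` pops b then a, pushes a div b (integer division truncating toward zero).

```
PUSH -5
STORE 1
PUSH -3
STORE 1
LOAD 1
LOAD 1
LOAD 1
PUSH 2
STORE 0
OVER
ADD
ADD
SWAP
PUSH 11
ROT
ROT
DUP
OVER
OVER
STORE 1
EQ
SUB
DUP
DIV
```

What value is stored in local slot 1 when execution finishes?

PUSH -5 : [-5]
STORE 1 : []
PUSH -3 : [-3]
STORE 1 : []
LOAD 1  : [-3]
LOAD 1  : [-3, -3]
LOAD 1  : [-3, -3, -3]
PUSH 2  : [-3, -3, -3, 2]
STORE 0 : [-3, -3, -3]
OVER    : [-3, -3, -3, -3]
ADD     : [-3, -3, -6]
ADD     : [-3, -9]
SWAP    : [-9, -3]
PUSH 11 : [-9, -3, 11]
ROT     : [-3, 11, -9]
ROT     : [11, -9, -3]
DUP     : [11, -9, -3, -3]
OVER    : [11, -9, -3, -3, -3]
OVER    : [11, -9, -3, -3, -3, -3]
STORE 1 : [11, -9, -3, -3, -3]
EQ      : [11, -9, -3, 1]
SUB     : [11, -9, -4]
DUP     : [11, -9, -4, -4]
DIV     : [11, -9, 1]

-3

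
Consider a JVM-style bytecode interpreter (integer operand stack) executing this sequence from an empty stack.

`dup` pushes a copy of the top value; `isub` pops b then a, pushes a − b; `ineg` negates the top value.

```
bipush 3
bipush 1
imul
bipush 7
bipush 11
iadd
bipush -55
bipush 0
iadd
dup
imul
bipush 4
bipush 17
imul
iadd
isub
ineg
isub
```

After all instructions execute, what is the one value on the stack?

bipush 3   : 3
bipush 1   : 3 1
imul       : 3
bipush 7   : 3 7
bipush 11  : 3 7 11
iadd       : 3 18
bipush -55 : 3 18 -55
bipush 0   : 3 18 -55 0
iadd       : 3 18 -55
dup        : 3 18 -55 -55
imul       : 3 18 3025
bipush 4   : 3 18 3025 4
bipush 17  : 3 18 3025 4 17
imul       : 3 18 3025 68
iadd       : 3 18 3093
isub       : 3 -3075
ineg       : 3 3075
isub       : -3072

-3072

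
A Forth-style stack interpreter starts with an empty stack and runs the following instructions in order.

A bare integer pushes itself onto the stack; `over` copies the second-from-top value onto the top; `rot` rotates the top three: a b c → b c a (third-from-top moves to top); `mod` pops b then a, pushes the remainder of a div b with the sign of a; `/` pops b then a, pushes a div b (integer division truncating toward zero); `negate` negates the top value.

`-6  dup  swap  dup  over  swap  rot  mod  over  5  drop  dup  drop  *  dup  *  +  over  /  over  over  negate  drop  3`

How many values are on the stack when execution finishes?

4

-6     → [-6]
dup    → [-6, -6]
swap   → [-6, -6]
dup    → [-6, -6, -6]
over   → [-6, -6, -6, -6]
swap   → [-6, -6, -6, -6]
rot    → [-6, -6, -6, -6]
mod    → [-6, -6, 0]
over   → [-6, -6, 0, -6]
5      → [-6, -6, 0, -6, 5]
drop   → [-6, -6, 0, -6]
dup    → [-6, -6, 0, -6, -6]
drop   → [-6, -6, 0, -6]
*      → [-6, -6, 0]
dup    → [-6, -6, 0, 0]
*      → [-6, -6, 0]
+      → [-6, -6]
over   → [-6, -6, -6]
/      → [-6, 1]
over   → [-6, 1, -6]
over   → [-6, 1, -6, 1]
negate → [-6, 1, -6, -1]
drop   → [-6, 1, -6]
3      → [-6, 1, -6, 3]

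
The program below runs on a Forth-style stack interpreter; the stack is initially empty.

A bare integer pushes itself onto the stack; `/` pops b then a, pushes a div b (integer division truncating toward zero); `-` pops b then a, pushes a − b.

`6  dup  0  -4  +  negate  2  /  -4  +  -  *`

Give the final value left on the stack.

48

6      → 6
dup    → 6 6
0      → 6 6 0
-4     → 6 6 0 -4
+      → 6 6 -4
negate → 6 6 4
2      → 6 6 4 2
/      → 6 6 2
-4     → 6 6 2 -4
+      → 6 6 -2
-      → 6 8
*      → 48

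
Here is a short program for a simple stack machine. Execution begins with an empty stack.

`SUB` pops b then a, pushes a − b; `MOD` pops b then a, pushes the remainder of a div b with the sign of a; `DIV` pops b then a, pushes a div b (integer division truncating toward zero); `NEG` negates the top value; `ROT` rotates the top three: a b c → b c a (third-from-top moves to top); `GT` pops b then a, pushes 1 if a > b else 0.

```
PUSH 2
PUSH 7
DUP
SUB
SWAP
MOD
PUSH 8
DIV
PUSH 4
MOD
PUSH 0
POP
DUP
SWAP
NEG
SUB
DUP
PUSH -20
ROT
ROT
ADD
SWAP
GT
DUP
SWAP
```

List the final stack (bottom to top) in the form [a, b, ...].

[1, 1]

PUSH 2   -> [2]
PUSH 7   -> [2, 7]
DUP      -> [2, 7, 7]
SUB      -> [2, 0]
SWAP     -> [0, 2]
MOD      -> [0]
PUSH 8   -> [0, 8]
DIV      -> [0]
PUSH 4   -> [0, 4]
MOD      -> [0]
PUSH 0   -> [0, 0]
POP      -> [0]
DUP      -> [0, 0]
SWAP     -> [0, 0]
NEG      -> [0, 0]
SUB      -> [0]
DUP      -> [0, 0]
PUSH -20 -> [0, 0, -20]
ROT      -> [0, -20, 0]
ROT      -> [-20, 0, 0]
ADD      -> [-20, 0]
SWAP     -> [0, -20]
GT       -> [1]
DUP      -> [1, 1]
SWAP     -> [1, 1]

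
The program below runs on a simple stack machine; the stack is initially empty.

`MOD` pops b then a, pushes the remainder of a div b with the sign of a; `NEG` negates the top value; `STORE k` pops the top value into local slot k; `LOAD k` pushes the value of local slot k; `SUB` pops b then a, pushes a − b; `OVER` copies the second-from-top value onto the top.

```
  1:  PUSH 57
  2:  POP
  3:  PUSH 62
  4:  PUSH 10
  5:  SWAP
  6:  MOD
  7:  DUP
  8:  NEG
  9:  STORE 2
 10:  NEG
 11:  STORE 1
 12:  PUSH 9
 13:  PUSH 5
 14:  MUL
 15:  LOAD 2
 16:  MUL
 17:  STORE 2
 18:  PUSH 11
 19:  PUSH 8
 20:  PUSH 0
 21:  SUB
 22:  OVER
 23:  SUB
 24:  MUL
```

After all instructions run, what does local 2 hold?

PUSH 57 : 57
POP     : (empty)
PUSH 62 : 62
PUSH 10 : 62 10
SWAP    : 10 62
MOD     : 10
DUP     : 10 10
NEG     : 10 -10
STORE 2 : 10
NEG     : -10
STORE 1 : (empty)
PUSH 9  : 9
PUSH 5  : 9 5
MUL     : 45
LOAD 2  : 45 -10
MUL     : -450
STORE 2 : (empty)
PUSH 11 : 11
PUSH 8  : 11 8
PUSH 0  : 11 8 0
SUB     : 11 8
OVER    : 11 8 11
SUB     : 11 -3
MUL     : -33

-450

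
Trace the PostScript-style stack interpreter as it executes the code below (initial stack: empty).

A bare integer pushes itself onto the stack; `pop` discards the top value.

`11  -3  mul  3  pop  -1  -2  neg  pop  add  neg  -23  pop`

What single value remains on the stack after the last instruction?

11   11
-3   11 -3
mul  -33
3    -33 3
pop  -33
-1   -33 -1
-2   -33 -1 -2
neg  -33 -1 2
pop  -33 -1
add  -34
neg  34
-23  34 -23
pop  34

34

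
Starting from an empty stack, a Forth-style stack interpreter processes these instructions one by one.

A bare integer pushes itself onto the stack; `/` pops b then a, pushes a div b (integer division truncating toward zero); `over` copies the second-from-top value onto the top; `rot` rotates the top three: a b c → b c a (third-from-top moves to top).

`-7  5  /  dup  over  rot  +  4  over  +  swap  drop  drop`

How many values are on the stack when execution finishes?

1

-7    -7
5     -7 5
/     -1
dup   -1 -1
over  -1 -1 -1
rot   -1 -1 -1
+     -1 -2
4     -1 -2 4
over  -1 -2 4 -2
+     -1 -2 2
swap  -1 2 -2
drop  -1 2
drop  -1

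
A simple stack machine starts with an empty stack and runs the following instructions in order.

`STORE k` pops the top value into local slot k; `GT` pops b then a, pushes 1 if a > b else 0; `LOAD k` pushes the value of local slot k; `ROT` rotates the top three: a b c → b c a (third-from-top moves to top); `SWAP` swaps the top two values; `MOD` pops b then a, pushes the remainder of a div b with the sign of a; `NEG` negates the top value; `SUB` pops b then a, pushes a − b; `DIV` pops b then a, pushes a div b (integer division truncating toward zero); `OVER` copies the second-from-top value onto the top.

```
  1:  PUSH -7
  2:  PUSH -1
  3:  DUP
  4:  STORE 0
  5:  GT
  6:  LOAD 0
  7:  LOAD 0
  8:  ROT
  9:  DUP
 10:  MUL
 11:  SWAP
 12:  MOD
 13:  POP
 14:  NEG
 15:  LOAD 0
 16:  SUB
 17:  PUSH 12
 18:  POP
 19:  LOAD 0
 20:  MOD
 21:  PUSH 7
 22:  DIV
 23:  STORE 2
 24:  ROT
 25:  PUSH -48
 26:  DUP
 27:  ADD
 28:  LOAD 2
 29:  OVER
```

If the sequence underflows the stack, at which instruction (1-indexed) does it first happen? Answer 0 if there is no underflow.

24

PUSH -7 -> -7
PUSH -1 -> -7 -1
DUP     -> -7 -1 -1
STORE 0 -> -7 -1
GT      -> 0
LOAD 0  -> 0 -1
LOAD 0  -> 0 -1 -1
ROT     -> -1 -1 0
DUP     -> -1 -1 0 0
MUL     -> -1 -1 0
SWAP    -> -1 0 -1
MOD     -> -1 0
POP     -> -1
NEG     -> 1
LOAD 0  -> 1 -1
SUB     -> 2
PUSH 12 -> 2 12
POP     -> 2
LOAD 0  -> 2 -1
MOD     -> 0
PUSH 7  -> 0 7
DIV     -> 0
STORE 2 -> (empty)
ROT  — needs 3 operands, stack has 0 → underflow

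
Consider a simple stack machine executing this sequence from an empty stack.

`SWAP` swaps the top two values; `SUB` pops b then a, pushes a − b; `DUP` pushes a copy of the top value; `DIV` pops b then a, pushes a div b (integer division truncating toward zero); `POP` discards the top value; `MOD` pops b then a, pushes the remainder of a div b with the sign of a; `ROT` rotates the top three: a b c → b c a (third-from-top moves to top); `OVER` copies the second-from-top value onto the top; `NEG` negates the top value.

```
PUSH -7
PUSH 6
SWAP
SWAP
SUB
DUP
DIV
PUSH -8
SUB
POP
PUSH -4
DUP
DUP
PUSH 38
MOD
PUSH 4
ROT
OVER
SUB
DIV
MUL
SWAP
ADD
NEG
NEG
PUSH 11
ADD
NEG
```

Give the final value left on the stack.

-7

PUSH -7  -7
PUSH 6   -7 6
SWAP     6 -7
SWAP     -7 6
SUB      -13
DUP      -13 -13
DIV      1
PUSH -8  1 -8
SUB      9
POP      (empty)
PUSH -4  -4
DUP      -4 -4
DUP      -4 -4 -4
PUSH 38  -4 -4 -4 38
MOD      -4 -4 -4
PUSH 4   -4 -4 -4 4
ROT      -4 -4 4 -4
OVER     -4 -4 4 -4 4
SUB      -4 -4 4 -8
DIV      -4 -4 0
MUL      -4 0
SWAP     0 -4
ADD      -4
NEG      4
NEG      -4
PUSH 11  -4 11
ADD      7
NEG      -7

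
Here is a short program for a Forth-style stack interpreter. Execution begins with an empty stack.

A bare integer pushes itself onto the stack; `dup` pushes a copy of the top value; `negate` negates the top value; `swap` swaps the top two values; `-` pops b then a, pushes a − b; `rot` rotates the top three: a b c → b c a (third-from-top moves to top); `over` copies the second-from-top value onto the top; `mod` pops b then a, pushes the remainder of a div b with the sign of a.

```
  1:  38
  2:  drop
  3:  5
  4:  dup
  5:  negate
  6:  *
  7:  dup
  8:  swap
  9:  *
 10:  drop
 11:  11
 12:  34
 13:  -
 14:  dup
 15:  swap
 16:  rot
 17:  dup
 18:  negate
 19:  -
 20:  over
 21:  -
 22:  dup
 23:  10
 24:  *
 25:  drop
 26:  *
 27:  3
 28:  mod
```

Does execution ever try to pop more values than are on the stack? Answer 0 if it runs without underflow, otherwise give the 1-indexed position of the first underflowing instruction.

16

38     : 38
drop   : (empty)
5      : 5
dup    : 5 5
negate : 5 -5
*      : -25
dup    : -25 -25
swap   : -25 -25
*      : 625
drop   : (empty)
11     : 11
34     : 11 34
-      : -23
dup    : -23 -23
swap   : -23 -23
rot  — needs 3 operands, stack has 2 → underflow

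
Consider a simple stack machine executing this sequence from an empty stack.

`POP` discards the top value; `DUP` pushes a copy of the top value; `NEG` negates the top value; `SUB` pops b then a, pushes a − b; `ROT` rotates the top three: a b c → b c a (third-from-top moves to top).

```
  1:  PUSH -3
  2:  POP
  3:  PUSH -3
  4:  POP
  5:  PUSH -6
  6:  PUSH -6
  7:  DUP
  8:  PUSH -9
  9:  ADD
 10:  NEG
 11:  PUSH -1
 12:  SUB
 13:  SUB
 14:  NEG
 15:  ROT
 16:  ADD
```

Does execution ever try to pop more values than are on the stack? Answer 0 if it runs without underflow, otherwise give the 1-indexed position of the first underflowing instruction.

PUSH -3 : -3
POP     : (empty)
PUSH -3 : -3
POP     : (empty)
PUSH -6 : -6
PUSH -6 : -6 -6
DUP     : -6 -6 -6
PUSH -9 : -6 -6 -6 -9
ADD     : -6 -6 -15
NEG     : -6 -6 15
PUSH -1 : -6 -6 15 -1
SUB     : -6 -6 16
SUB     : -6 -22
NEG     : -6 22
ROT  — needs 3 operands, stack has 2 → underflow

15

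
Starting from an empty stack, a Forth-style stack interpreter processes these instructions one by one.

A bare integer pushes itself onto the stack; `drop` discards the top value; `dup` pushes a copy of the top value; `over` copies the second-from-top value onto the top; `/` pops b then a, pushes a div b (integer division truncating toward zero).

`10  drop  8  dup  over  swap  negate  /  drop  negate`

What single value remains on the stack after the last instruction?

-8

10     -> [10]
drop   -> []
8      -> [8]
dup    -> [8, 8]
over   -> [8, 8, 8]
swap   -> [8, 8, 8]
negate -> [8, 8, -8]
/      -> [8, -1]
drop   -> [8]
negate -> [-8]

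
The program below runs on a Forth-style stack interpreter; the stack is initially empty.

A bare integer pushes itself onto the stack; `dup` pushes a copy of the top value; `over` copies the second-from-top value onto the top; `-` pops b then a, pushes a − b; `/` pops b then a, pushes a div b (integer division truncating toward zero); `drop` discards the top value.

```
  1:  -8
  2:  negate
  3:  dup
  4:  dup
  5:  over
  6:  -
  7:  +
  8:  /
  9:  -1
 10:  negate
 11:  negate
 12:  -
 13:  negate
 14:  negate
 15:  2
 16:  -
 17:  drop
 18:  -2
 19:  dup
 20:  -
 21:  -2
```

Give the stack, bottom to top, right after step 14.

[2]

-8     → -8
negate → 8
dup    → 8 8
dup    → 8 8 8
over   → 8 8 8 8
-      → 8 8 0
+      → 8 8
/      → 1
-1     → 1 -1
negate → 1 1
negate → 1 -1
-      → 2
negate → -2
negate → 2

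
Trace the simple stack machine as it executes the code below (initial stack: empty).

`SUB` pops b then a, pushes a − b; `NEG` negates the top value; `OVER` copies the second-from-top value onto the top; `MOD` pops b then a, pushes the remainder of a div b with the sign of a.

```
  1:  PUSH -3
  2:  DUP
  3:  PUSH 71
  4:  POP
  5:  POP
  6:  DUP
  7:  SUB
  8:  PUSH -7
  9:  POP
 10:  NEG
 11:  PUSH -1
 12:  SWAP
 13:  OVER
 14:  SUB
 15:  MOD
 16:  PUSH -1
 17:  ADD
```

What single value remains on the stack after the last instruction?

PUSH -3 → [-3]
DUP     → [-3, -3]
PUSH 71 → [-3, -3, 71]
POP     → [-3, -3]
POP     → [-3]
DUP     → [-3, -3]
SUB     → [0]
PUSH -7 → [0, -7]
POP     → [0]
NEG     → [0]
PUSH -1 → [0, -1]
SWAP    → [-1, 0]
OVER    → [-1, 0, -1]
SUB     → [-1, 1]
MOD     → [0]
PUSH -1 → [0, -1]
ADD     → [-1]

-1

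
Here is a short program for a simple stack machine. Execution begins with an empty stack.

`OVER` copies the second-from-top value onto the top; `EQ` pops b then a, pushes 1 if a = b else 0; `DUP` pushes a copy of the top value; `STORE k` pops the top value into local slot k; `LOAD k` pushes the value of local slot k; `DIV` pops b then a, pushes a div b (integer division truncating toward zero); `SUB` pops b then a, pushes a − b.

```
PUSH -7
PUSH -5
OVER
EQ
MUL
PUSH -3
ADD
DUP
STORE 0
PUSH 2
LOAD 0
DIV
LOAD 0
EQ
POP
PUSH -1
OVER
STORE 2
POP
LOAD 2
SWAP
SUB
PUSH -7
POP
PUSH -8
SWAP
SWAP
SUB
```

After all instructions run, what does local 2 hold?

-3

PUSH -7 : -7
PUSH -5 : -7 -5
OVER    : -7 -5 -7
EQ      : -7 0
MUL     : 0
PUSH -3 : 0 -3
ADD     : -3
DUP     : -3 -3
STORE 0 : -3
PUSH 2  : -3 2
LOAD 0  : -3 2 -3
DIV     : -3 0
LOAD 0  : -3 0 -3
EQ      : -3 0
POP     : -3
PUSH -1 : -3 -1
OVER    : -3 -1 -3
STORE 2 : -3 -1
POP     : -3
LOAD 2  : -3 -3
SWAP    : -3 -3
SUB     : 0
PUSH -7 : 0 -7
POP     : 0
PUSH -8 : 0 -8
SWAP    : -8 0
SWAP    : 0 -8
SUB     : 8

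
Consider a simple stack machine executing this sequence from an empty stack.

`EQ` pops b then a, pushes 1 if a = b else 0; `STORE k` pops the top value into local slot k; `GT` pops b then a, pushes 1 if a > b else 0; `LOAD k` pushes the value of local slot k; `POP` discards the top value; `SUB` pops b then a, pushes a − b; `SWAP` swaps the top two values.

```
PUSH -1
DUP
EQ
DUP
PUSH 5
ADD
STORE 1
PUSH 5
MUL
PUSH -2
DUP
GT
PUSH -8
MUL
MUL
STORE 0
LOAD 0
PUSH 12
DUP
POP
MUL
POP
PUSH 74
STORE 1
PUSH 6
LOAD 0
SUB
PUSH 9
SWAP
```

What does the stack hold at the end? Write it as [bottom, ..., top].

[9, 6]

PUSH -1 → -1
DUP     → -1 -1
EQ      → 1
DUP     → 1 1
PUSH 5  → 1 1 5
ADD     → 1 6
STORE 1 → 1
PUSH 5  → 1 5
MUL     → 5
PUSH -2 → 5 -2
DUP     → 5 -2 -2
GT      → 5 0
PUSH -8 → 5 0 -8
MUL     → 5 0
MUL     → 0
STORE 0 → (empty)
LOAD 0  → 0
PUSH 12 → 0 12
DUP     → 0 12 12
POP     → 0 12
MUL     → 0
POP     → (empty)
PUSH 74 → 74
STORE 1 → (empty)
PUSH 6  → 6
LOAD 0  → 6 0
SUB     → 6
PUSH 9  → 6 9
SWAP    → 9 6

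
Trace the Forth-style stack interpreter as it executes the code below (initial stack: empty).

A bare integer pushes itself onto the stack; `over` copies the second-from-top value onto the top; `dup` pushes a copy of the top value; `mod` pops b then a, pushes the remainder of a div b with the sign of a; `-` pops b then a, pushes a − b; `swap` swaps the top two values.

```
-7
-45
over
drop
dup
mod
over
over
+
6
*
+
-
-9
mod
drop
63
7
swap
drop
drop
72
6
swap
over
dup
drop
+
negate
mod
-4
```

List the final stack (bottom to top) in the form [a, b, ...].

-7      [-7]
-45     [-7, -45]
over    [-7, -45, -7]
drop    [-7, -45]
dup     [-7, -45, -45]
mod     [-7, 0]
over    [-7, 0, -7]
over    [-7, 0, -7, 0]
+       [-7, 0, -7]
6       [-7, 0, -7, 6]
*       [-7, 0, -42]
+       [-7, -42]
-       [35]
-9      [35, -9]
mod     [8]
drop    []
63      [63]
7       [63, 7]
swap    [7, 63]
drop    [7]
drop    []
72      [72]
6       [72, 6]
swap    [6, 72]
over    [6, 72, 6]
dup     [6, 72, 6, 6]
drop    [6, 72, 6]
+       [6, 78]
negate  [6, -78]
mod     [6]
-4      [6, -4]

[6, -4]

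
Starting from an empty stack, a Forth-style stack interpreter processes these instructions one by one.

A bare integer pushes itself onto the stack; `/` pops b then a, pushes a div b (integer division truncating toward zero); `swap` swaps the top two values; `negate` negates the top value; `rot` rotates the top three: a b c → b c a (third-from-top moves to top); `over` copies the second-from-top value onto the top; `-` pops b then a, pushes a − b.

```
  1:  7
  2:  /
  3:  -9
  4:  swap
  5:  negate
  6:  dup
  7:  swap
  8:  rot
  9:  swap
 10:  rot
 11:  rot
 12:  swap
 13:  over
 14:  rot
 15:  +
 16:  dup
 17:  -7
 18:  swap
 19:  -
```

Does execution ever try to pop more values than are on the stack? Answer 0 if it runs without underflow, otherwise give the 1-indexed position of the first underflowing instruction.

7 → 7
/  — needs 2 operands, stack has 1 → underflow

2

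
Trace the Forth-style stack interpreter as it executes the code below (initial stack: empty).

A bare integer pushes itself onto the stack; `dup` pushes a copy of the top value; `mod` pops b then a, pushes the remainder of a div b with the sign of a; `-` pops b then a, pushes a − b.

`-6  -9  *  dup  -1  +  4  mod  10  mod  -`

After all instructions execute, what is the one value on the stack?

53

-6  -> -6
-9  -> -6 -9
*   -> 54
dup -> 54 54
-1  -> 54 54 -1
+   -> 54 53
4   -> 54 53 4
mod -> 54 1
10  -> 54 1 10
mod -> 54 1
-   -> 53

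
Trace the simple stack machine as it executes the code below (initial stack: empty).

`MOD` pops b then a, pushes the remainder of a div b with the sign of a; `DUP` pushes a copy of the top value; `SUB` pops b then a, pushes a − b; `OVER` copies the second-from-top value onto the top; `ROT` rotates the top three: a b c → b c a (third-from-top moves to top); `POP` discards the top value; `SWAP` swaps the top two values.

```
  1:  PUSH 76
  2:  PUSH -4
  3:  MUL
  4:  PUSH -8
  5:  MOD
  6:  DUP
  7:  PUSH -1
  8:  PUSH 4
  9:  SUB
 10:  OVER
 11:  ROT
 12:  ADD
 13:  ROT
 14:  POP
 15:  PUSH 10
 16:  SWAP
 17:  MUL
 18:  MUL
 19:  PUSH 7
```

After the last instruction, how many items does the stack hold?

PUSH 76 : [76]
PUSH -4 : [76, -4]
MUL     : [-304]
PUSH -8 : [-304, -8]
MOD     : [0]
DUP     : [0, 0]
PUSH -1 : [0, 0, -1]
PUSH 4  : [0, 0, -1, 4]
SUB     : [0, 0, -5]
OVER    : [0, 0, -5, 0]
ROT     : [0, -5, 0, 0]
ADD     : [0, -5, 0]
ROT     : [-5, 0, 0]
POP     : [-5, 0]
PUSH 10 : [-5, 0, 10]
SWAP    : [-5, 10, 0]
MUL     : [-5, 0]
MUL     : [0]
PUSH 7  : [0, 7]

2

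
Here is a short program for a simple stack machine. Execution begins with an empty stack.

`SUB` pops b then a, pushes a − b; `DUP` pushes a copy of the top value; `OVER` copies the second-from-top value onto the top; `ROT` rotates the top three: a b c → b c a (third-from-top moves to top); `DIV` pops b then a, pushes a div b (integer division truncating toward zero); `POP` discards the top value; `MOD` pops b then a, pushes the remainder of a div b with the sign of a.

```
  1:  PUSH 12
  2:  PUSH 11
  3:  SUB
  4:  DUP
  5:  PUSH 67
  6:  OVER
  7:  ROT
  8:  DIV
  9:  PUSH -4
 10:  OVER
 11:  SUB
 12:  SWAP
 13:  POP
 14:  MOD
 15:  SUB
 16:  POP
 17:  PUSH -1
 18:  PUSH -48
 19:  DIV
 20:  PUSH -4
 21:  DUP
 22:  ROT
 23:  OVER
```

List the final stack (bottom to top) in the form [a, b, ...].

PUSH 12  → [12]
PUSH 11  → [12, 11]
SUB      → [1]
DUP      → [1, 1]
PUSH 67  → [1, 1, 67]
OVER     → [1, 1, 67, 1]
ROT      → [1, 67, 1, 1]
DIV      → [1, 67, 1]
PUSH -4  → [1, 67, 1, -4]
OVER     → [1, 67, 1, -4, 1]
SUB      → [1, 67, 1, -5]
SWAP     → [1, 67, -5, 1]
POP      → [1, 67, -5]
MOD      → [1, 2]
SUB      → [-1]
POP      → []
PUSH -1  → [-1]
PUSH -48 → [-1, -48]
DIV      → [0]
PUSH -4  → [0, -4]
DUP      → [0, -4, -4]
ROT      → [-4, -4, 0]
OVER     → [-4, -4, 0, -4]

[-4, -4, 0, -4]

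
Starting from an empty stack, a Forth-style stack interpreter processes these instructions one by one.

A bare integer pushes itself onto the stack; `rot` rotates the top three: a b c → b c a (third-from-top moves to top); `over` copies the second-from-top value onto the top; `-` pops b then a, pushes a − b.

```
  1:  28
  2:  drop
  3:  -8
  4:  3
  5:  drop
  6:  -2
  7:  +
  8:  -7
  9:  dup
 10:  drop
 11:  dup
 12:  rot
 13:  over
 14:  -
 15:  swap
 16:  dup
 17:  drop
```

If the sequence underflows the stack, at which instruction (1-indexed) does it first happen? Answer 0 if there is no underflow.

0

28   -> 28
drop -> (empty)
-8   -> -8
3    -> -8 3
drop -> -8
-2   -> -8 -2
+    -> -10
-7   -> -10 -7
dup  -> -10 -7 -7
drop -> -10 -7
dup  -> -10 -7 -7
rot  -> -7 -7 -10
over -> -7 -7 -10 -7
-    -> -7 -7 -3
swap -> -7 -3 -7
dup  -> -7 -3 -7 -7
drop -> -7 -3 -7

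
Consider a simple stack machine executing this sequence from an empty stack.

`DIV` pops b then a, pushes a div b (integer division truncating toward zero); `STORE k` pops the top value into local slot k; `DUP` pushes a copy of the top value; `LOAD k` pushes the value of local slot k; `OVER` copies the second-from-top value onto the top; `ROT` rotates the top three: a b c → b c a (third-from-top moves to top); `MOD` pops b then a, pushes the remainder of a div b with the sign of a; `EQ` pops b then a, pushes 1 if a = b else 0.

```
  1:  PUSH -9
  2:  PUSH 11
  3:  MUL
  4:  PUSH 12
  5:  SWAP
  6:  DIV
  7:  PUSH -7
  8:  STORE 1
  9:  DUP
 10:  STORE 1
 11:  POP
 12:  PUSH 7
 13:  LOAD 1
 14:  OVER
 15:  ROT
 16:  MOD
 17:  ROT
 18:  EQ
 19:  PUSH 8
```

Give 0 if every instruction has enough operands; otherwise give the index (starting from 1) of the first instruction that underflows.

PUSH -9 -> [-9]
PUSH 11 -> [-9, 11]
MUL     -> [-99]
PUSH 12 -> [-99, 12]
SWAP    -> [12, -99]
DIV     -> [0]
PUSH -7 -> [0, -7]
STORE 1 -> [0]
DUP     -> [0, 0]
STORE 1 -> [0]
POP     -> []
PUSH 7  -> [7]
LOAD 1  -> [7, 0]
OVER    -> [7, 0, 7]
ROT     -> [0, 7, 7]
MOD     -> [0, 0]
ROT  — needs 3 operands, stack has 2 → underflow

17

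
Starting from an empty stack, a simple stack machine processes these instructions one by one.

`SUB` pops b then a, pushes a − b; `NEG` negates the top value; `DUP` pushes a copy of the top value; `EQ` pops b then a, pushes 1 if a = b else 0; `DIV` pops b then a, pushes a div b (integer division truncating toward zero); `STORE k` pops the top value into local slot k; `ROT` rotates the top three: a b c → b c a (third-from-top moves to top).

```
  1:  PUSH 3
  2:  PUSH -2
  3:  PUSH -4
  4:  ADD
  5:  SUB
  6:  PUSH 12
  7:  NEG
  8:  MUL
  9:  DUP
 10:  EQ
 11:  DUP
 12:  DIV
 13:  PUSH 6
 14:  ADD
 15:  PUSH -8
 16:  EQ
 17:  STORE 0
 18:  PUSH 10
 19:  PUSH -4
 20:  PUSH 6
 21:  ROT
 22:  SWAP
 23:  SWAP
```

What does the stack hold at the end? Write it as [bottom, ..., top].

[-4, 6, 10]

PUSH 3   [3]
PUSH -2  [3, -2]
PUSH -4  [3, -2, -4]
ADD      [3, -6]
SUB      [9]
PUSH 12  [9, 12]
NEG      [9, -12]
MUL      [-108]
DUP      [-108, -108]
EQ       [1]
DUP      [1, 1]
DIV      [1]
PUSH 6   [1, 6]
ADD      [7]
PUSH -8  [7, -8]
EQ       [0]
STORE 0  []
PUSH 10  [10]
PUSH -4  [10, -4]
PUSH 6   [10, -4, 6]
ROT      [-4, 6, 10]
SWAP     [-4, 10, 6]
SWAP     [-4, 6, 10]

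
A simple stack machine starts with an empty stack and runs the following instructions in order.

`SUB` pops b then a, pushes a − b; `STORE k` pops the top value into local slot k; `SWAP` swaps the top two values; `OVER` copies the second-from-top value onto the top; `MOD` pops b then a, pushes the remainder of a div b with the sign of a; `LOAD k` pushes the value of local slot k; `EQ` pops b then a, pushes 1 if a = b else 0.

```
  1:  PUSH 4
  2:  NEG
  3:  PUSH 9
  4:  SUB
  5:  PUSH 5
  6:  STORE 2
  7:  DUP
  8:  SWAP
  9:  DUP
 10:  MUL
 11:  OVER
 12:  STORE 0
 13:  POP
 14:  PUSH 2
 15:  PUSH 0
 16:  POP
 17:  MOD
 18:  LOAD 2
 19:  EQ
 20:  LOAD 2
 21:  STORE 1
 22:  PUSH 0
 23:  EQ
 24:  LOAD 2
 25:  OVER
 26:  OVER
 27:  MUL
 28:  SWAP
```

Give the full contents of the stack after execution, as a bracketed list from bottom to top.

PUSH 4  : 4
NEG     : -4
PUSH 9  : -4 9
SUB     : -13
PUSH 5  : -13 5
STORE 2 : -13
DUP     : -13 -13
SWAP    : -13 -13
DUP     : -13 -13 -13
MUL     : -13 169
OVER    : -13 169 -13
STORE 0 : -13 169
POP     : -13
PUSH 2  : -13 2
PUSH 0  : -13 2 0
POP     : -13 2
MOD     : -1
LOAD 2  : -1 5
EQ      : 0
LOAD 2  : 0 5
STORE 1 : 0
PUSH 0  : 0 0
EQ      : 1
LOAD 2  : 1 5
OVER    : 1 5 1
OVER    : 1 5 1 5
MUL     : 1 5 5
SWAP    : 1 5 5

[1, 5, 5]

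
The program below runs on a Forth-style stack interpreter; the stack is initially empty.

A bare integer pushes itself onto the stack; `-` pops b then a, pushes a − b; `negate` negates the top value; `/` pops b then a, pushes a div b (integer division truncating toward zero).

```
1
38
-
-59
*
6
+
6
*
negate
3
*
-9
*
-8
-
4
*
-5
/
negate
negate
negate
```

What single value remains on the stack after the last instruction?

283700

1       [1]
38      [1, 38]
-       [-37]
-59     [-37, -59]
*       [2183]
6       [2183, 6]
+       [2189]
6       [2189, 6]
*       [13134]
negate  [-13134]
3       [-13134, 3]
*       [-39402]
-9      [-39402, -9]
*       [354618]
-8      [354618, -8]
-       [354626]
4       [354626, 4]
*       [1418504]
-5      [1418504, -5]
/       [-283700]
negate  [283700]
negate  [-283700]
negate  [283700]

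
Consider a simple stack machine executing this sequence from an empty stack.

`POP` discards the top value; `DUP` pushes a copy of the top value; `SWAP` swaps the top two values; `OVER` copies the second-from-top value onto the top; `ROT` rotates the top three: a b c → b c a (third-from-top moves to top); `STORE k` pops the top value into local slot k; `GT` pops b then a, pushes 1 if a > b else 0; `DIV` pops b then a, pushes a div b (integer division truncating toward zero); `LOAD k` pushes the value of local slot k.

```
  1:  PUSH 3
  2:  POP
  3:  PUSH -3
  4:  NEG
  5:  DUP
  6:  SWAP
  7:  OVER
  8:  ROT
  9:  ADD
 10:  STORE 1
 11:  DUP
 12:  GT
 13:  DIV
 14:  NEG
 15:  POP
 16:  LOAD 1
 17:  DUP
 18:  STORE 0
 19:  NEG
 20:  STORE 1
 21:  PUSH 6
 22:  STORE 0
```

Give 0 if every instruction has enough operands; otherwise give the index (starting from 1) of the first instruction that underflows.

13

PUSH 3   3
POP      (empty)
PUSH -3  -3
NEG      3
DUP      3 3
SWAP     3 3
OVER     3 3 3
ROT      3 3 3
ADD      3 6
STORE 1  3
DUP      3 3
GT       0
DIV  — needs 2 operands, stack has 1 → underflow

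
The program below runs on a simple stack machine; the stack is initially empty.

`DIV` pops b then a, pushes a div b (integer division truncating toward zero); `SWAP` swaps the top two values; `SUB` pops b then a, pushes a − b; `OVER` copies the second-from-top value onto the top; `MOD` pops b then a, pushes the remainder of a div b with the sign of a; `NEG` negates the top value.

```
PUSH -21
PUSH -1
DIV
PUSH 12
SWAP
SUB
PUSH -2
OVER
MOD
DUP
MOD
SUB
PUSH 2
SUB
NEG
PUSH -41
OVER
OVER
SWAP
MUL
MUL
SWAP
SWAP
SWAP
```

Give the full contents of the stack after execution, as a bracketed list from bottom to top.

[18491, 11]

PUSH -21 : [-21]
PUSH -1  : [-21, -1]
DIV      : [21]
PUSH 12  : [21, 12]
SWAP     : [12, 21]
SUB      : [-9]
PUSH -2  : [-9, -2]
OVER     : [-9, -2, -9]
MOD      : [-9, -2]
DUP      : [-9, -2, -2]
MOD      : [-9, 0]
SUB      : [-9]
PUSH 2   : [-9, 2]
SUB      : [-11]
NEG      : [11]
PUSH -41 : [11, -41]
OVER     : [11, -41, 11]
OVER     : [11, -41, 11, -41]
SWAP     : [11, -41, -41, 11]
MUL      : [11, -41, -451]
MUL      : [11, 18491]
SWAP     : [18491, 11]
SWAP     : [11, 18491]
SWAP     : [18491, 11]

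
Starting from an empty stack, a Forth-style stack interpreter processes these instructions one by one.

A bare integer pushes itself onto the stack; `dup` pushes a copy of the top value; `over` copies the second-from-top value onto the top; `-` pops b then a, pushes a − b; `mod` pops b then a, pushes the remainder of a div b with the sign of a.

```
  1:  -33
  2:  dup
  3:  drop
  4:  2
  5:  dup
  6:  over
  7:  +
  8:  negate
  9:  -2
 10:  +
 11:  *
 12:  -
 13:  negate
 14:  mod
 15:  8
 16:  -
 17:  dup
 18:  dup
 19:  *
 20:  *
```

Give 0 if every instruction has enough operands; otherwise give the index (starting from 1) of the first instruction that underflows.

14

-33     [-33]
dup     [-33, -33]
drop    [-33]
2       [-33, 2]
dup     [-33, 2, 2]
over    [-33, 2, 2, 2]
+       [-33, 2, 4]
negate  [-33, 2, -4]
-2      [-33, 2, -4, -2]
+       [-33, 2, -6]
*       [-33, -12]
-       [-21]
negate  [21]
mod  — needs 2 operands, stack has 1 → underflow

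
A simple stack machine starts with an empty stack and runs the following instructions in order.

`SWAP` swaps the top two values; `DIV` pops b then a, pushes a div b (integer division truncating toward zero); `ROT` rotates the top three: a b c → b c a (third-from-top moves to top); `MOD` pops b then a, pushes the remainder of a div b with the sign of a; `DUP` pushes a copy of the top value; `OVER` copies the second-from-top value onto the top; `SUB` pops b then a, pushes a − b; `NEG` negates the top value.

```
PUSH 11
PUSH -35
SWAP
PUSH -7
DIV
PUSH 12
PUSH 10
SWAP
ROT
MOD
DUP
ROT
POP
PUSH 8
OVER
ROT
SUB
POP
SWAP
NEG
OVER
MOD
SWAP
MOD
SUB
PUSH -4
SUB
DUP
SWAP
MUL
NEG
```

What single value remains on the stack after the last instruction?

-961

PUSH 11   11
PUSH -35  11 -35
SWAP      -35 11
PUSH -7   -35 11 -7
DIV       -35 -1
PUSH 12   -35 -1 12
PUSH 10   -35 -1 12 10
SWAP      -35 -1 10 12
ROT       -35 10 12 -1
MOD       -35 10 0
DUP       -35 10 0 0
ROT       -35 0 0 10
POP       -35 0 0
PUSH 8    -35 0 0 8
OVER      -35 0 0 8 0
ROT       -35 0 8 0 0
SUB       -35 0 8 0
POP       -35 0 8
SWAP      -35 8 0
NEG       -35 8 0
OVER      -35 8 0 8
MOD       -35 8 0
SWAP      -35 0 8
MOD       -35 0
SUB       -35
PUSH -4   -35 -4
SUB       -31
DUP       -31 -31
SWAP      -31 -31
MUL       961
NEG       -961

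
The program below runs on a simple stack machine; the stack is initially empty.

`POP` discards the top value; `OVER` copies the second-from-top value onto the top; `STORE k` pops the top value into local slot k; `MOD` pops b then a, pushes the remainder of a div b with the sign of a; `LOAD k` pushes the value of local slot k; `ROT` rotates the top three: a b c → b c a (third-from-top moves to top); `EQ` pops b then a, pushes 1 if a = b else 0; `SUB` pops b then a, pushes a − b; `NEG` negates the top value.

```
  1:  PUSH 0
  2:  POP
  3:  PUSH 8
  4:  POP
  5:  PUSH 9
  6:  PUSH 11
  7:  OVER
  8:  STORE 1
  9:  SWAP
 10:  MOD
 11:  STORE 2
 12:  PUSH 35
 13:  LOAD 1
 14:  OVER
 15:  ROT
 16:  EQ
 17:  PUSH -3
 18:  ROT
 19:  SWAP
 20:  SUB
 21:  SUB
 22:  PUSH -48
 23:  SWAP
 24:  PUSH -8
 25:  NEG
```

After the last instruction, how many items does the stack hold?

3

PUSH 0    0
POP       (empty)
PUSH 8    8
POP       (empty)
PUSH 9    9
PUSH 11   9 11
OVER      9 11 9
STORE 1   9 11
SWAP      11 9
MOD       2
STORE 2   (empty)
PUSH 35   35
LOAD 1    35 9
OVER      35 9 35
ROT       9 35 35
EQ        9 1
PUSH -3   9 1 -3
ROT       1 -3 9
SWAP      1 9 -3
SUB       1 12
SUB       -11
PUSH -48  -11 -48
SWAP      -48 -11
PUSH -8   -48 -11 -8
NEG       -48 -11 8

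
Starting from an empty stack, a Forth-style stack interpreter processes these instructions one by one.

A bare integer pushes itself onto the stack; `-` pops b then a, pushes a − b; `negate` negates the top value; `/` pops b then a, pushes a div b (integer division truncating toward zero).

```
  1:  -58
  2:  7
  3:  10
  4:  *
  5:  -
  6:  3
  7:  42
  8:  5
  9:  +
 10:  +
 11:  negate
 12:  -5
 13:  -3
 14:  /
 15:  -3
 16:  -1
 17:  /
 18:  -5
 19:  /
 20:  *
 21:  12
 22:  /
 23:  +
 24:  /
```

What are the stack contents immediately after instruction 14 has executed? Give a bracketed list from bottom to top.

[-128, -50, 1]

-58    → -58
7      → -58 7
10     → -58 7 10
*      → -58 70
-      → -128
3      → -128 3
42     → -128 3 42
5      → -128 3 42 5
+      → -128 3 47
+      → -128 50
negate → -128 -50
-5     → -128 -50 -5
-3     → -128 -50 -5 -3
/      → -128 -50 1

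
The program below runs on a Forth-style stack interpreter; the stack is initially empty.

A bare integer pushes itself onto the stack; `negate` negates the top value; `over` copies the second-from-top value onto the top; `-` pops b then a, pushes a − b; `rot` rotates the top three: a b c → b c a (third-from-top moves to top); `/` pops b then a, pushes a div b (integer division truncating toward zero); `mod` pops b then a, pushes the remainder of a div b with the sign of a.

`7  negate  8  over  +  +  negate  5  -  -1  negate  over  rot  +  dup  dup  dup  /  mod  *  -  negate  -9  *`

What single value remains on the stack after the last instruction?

9

7      -> 7
negate -> -7
8      -> -7 8
over   -> -7 8 -7
+      -> -7 1
+      -> -6
negate -> 6
5      -> 6 5
-      -> 1
-1     -> 1 -1
negate -> 1 1
over   -> 1 1 1
rot    -> 1 1 1
+      -> 1 2
dup    -> 1 2 2
dup    -> 1 2 2 2
dup    -> 1 2 2 2 2
/      -> 1 2 2 1
mod    -> 1 2 0
*      -> 1 0
-      -> 1
negate -> -1
-9     -> -1 -9
*      -> 9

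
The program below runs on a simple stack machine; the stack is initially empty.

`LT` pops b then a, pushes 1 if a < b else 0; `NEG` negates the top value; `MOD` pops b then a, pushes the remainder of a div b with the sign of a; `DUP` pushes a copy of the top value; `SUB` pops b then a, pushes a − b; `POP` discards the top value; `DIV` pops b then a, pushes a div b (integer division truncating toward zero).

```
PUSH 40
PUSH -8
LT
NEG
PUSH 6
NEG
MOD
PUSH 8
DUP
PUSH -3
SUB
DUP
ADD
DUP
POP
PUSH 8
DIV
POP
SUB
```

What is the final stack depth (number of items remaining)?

1

PUSH 40  [40]
PUSH -8  [40, -8]
LT       [0]
NEG      [0]
PUSH 6   [0, 6]
NEG      [0, -6]
MOD      [0]
PUSH 8   [0, 8]
DUP      [0, 8, 8]
PUSH -3  [0, 8, 8, -3]
SUB      [0, 8, 11]
DUP      [0, 8, 11, 11]
ADD      [0, 8, 22]
DUP      [0, 8, 22, 22]
POP      [0, 8, 22]
PUSH 8   [0, 8, 22, 8]
DIV      [0, 8, 2]
POP      [0, 8]
SUB      [-8]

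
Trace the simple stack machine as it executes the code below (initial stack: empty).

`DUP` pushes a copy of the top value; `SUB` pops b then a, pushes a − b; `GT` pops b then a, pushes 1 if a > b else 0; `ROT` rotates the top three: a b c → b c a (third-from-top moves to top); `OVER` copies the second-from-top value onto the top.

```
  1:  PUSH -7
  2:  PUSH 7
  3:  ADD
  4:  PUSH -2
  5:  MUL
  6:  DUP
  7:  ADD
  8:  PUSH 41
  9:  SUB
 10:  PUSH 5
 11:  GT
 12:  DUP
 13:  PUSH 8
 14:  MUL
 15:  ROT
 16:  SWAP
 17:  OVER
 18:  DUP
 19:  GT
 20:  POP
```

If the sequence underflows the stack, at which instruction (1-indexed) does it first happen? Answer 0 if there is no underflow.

PUSH -7 : [-7]
PUSH 7  : [-7, 7]
ADD     : [0]
PUSH -2 : [0, -2]
MUL     : [0]
DUP     : [0, 0]
ADD     : [0]
PUSH 41 : [0, 41]
SUB     : [-41]
PUSH 5  : [-41, 5]
GT      : [0]
DUP     : [0, 0]
PUSH 8  : [0, 0, 8]
MUL     : [0, 0]
ROT  — needs 3 operands, stack has 2 → underflow

15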